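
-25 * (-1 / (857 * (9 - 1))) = 25 / 6856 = 0.00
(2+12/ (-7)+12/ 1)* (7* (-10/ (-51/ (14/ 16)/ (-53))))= -782.01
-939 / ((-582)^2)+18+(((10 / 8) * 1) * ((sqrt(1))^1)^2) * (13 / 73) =75086509 / 4121142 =18.22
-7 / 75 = -0.09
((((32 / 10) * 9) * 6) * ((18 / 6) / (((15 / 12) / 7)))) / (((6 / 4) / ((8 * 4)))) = 1548288 / 25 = 61931.52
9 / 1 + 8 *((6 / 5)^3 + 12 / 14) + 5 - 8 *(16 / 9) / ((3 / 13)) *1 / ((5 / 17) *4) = -418258 / 23625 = -17.70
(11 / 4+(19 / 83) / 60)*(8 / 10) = 13714 / 6225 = 2.20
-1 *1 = -1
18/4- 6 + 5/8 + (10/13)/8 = -81/104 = -0.78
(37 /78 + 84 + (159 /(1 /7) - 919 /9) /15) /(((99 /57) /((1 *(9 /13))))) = 60.53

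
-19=-19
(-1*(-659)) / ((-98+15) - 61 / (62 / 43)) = -40858 / 7769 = -5.26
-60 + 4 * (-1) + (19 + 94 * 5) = 425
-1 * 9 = -9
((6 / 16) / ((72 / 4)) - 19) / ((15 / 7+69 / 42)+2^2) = -6377 / 2616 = -2.44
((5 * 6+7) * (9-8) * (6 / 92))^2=12321 / 2116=5.82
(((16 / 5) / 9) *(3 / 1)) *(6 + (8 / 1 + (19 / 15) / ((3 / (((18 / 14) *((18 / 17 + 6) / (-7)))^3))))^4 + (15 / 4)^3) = 18367181909485482197250508181911119959983 / 6697169138290685879316597298571289660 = 2742.53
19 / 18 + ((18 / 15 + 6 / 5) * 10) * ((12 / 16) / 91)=2053 / 1638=1.25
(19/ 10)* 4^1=38/ 5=7.60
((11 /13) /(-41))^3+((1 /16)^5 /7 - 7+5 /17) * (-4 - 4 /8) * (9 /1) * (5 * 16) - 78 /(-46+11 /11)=769777744129369577521 /35426624476938240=21728.79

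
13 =13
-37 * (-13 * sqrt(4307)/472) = 481 * sqrt(4307)/472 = 66.88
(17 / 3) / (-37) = -17 / 111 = -0.15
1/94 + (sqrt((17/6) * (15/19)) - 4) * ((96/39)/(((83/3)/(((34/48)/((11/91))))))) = -178063/85822 + 238 * sqrt(3230)/17347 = -1.30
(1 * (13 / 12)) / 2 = 13 / 24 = 0.54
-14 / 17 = -0.82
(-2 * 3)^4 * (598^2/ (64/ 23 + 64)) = 55518021/ 8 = 6939752.62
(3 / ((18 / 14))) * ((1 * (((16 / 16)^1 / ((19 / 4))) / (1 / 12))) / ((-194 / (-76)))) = 224 / 97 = 2.31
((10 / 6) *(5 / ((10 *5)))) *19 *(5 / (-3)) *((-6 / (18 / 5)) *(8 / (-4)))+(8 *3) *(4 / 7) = -733 / 189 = -3.88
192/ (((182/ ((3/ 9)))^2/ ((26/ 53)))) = 32/ 101283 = 0.00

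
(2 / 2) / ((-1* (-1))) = 1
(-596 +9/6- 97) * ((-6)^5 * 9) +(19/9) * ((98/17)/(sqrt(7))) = 266 * sqrt(7)/153 +48393936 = 48393940.60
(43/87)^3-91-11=-67087799/658503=-101.88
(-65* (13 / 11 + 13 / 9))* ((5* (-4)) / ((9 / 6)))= 676000 / 297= 2276.09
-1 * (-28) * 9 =252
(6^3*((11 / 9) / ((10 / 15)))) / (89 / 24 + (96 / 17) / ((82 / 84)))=41.71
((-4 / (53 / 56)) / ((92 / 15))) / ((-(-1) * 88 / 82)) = -8610 / 13409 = -0.64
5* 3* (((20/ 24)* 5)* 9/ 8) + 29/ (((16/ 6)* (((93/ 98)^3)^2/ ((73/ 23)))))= 9330946972825801/ 79364129169744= 117.57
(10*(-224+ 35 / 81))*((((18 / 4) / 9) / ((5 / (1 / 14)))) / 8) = -2587 / 1296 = -2.00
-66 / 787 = -0.08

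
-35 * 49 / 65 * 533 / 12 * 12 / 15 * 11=-154693 / 15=-10312.87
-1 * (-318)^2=-101124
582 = 582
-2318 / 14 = -1159 / 7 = -165.57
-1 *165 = -165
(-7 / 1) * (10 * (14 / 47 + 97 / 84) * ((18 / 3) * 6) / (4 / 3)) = -258075 / 94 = -2745.48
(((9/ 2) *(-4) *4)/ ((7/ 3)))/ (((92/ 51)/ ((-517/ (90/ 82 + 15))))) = 884493/ 1610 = 549.37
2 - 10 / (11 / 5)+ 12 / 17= -344 / 187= -1.84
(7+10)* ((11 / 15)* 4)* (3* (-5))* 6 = -4488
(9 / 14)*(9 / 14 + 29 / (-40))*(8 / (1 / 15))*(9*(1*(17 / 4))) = -95013 / 392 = -242.38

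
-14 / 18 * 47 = -329 / 9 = -36.56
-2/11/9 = -2/99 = -0.02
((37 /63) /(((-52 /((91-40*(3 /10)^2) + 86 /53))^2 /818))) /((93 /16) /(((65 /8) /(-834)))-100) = -8422048407373 /4166886218040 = -2.02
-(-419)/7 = 419/7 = 59.86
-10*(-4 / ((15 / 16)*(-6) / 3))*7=-448 / 3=-149.33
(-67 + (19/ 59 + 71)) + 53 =3382/ 59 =57.32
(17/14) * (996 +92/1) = 9248/7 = 1321.14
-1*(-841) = 841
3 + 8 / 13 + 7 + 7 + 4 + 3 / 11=3130 / 143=21.89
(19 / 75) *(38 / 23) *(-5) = -2.09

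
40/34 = 1.18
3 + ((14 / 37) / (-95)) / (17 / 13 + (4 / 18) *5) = 2982597 / 994745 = 3.00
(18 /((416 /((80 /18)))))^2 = 25 /676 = 0.04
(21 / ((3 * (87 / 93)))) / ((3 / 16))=3472 / 87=39.91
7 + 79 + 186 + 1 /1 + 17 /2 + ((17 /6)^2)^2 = 448345 /1296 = 345.95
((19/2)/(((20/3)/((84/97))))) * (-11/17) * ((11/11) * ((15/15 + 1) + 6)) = -52668/8245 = -6.39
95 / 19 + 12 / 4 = 8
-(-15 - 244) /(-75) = -3.45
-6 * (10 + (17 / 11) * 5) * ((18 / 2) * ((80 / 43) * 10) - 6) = -8122140 / 473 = -17171.54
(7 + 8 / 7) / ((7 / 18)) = 1026 / 49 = 20.94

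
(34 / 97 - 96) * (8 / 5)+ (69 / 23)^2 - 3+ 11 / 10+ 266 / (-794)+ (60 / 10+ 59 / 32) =-852930837 / 6161440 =-138.43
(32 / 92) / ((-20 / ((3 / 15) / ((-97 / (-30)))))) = -12 / 11155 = -0.00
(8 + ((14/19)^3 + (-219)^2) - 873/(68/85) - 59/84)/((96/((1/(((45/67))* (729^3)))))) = 226198052981/120535905200553360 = 0.00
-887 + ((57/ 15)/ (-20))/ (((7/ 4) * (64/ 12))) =-2483657/ 2800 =-887.02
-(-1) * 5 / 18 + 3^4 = 1463 / 18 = 81.28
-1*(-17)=17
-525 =-525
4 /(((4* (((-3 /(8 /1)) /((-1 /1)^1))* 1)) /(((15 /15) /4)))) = 2 /3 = 0.67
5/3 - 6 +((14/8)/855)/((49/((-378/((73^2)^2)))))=-70143655279/16186997370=-4.33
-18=-18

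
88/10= 44/5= 8.80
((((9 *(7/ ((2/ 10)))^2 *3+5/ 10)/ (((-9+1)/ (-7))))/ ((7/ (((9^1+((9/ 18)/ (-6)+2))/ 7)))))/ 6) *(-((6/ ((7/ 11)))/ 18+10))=-1915137601/ 169344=-11309.16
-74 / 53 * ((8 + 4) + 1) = -962 / 53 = -18.15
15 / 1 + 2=17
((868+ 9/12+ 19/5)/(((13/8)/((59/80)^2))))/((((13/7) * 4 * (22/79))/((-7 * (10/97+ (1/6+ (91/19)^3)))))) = -6892367935788505779/63325975398400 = -108839.51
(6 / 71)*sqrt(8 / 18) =0.06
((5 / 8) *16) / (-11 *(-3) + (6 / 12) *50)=5 / 29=0.17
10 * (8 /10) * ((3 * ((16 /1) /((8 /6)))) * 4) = 1152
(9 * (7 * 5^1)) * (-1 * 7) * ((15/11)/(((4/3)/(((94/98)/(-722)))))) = 95175/31768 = 3.00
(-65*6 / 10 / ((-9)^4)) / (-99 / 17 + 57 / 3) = -221 / 489888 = -0.00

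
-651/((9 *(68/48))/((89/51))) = -77252/867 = -89.10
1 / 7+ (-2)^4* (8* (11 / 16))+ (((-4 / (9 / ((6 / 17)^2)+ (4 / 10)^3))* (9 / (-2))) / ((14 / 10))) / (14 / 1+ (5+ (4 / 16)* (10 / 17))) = 4841534573 / 54922483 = 88.15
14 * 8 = 112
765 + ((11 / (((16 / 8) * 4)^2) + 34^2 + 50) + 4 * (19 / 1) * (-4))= 106699 / 64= 1667.17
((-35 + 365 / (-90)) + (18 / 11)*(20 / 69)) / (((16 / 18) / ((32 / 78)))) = -175699 / 9867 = -17.81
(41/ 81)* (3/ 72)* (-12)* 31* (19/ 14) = -24149/ 2268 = -10.65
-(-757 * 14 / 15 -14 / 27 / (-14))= 95377 / 135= 706.50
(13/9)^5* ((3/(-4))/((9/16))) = -1485172/177147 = -8.38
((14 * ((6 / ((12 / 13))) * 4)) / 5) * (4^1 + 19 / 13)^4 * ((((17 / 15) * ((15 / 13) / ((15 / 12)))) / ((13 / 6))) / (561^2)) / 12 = 1423054136 / 171843682725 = 0.01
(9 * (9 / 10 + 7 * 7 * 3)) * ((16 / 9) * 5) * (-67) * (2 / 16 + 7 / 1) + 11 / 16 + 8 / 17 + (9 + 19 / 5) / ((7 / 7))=-7681670377 / 1360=-5648287.04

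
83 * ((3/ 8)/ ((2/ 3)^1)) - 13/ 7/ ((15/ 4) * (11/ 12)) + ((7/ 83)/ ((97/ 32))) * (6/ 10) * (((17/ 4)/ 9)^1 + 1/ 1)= 6869557427/ 148782480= 46.17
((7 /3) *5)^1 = 35 /3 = 11.67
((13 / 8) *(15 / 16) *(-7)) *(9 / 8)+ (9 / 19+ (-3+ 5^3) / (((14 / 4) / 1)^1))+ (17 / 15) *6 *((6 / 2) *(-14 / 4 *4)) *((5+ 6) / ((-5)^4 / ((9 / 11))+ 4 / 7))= 37086534011 / 1929159680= 19.22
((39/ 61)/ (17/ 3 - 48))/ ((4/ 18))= -1053/ 15494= -0.07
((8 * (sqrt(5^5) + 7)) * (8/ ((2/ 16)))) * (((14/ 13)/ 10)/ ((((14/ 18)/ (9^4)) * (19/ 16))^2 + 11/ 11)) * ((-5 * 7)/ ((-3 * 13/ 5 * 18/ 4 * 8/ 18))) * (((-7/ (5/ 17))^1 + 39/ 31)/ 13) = -13492.99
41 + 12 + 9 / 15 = 268 / 5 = 53.60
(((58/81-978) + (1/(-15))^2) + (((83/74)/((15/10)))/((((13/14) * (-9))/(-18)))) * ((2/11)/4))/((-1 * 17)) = 10470057031/182142675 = 57.48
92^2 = 8464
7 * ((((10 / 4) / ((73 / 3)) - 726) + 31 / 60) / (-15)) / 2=22240169 / 131400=169.26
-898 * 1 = -898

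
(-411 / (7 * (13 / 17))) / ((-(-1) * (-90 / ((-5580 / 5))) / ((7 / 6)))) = -72199 / 65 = -1110.75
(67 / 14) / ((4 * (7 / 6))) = 201 / 196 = 1.03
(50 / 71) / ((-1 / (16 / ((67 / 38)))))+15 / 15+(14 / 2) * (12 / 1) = 373945 / 4757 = 78.61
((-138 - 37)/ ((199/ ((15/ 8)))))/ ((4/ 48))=-19.79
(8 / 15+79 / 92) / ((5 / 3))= 1921 / 2300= 0.84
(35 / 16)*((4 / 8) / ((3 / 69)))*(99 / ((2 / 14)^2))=3905055 / 32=122032.97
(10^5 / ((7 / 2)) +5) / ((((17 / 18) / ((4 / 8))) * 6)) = 600105 / 238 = 2521.45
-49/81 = -0.60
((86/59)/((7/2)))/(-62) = -86/12803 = -0.01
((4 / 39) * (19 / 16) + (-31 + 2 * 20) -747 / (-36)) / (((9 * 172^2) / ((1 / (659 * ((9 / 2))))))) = 1165 / 30793704552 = 0.00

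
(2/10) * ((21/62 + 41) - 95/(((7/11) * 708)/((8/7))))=22099319/2688630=8.22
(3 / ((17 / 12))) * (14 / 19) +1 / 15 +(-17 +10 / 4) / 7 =-30143 / 67830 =-0.44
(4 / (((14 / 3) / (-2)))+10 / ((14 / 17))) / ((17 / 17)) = 73 / 7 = 10.43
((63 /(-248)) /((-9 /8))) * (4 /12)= 7 /93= 0.08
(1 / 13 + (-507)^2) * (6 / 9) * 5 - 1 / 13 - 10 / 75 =55693953 / 65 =856830.05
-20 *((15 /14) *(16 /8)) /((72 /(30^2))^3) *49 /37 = -8203125 /74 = -110853.04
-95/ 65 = -19/ 13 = -1.46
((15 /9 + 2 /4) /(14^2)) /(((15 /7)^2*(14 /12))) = 13 /6300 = 0.00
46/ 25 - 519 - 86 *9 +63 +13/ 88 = -2701627/ 2200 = -1228.01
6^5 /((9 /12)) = 10368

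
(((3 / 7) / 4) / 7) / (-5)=-3 / 980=-0.00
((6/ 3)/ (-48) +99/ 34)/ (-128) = -1171/ 52224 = -0.02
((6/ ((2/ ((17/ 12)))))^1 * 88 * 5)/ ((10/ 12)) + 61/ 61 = 2245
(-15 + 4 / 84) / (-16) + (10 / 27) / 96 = 0.94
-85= -85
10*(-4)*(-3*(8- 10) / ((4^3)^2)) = -15 / 256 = -0.06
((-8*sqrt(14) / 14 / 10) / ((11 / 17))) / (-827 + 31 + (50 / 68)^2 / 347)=13638488*sqrt(14) / 122930672095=0.00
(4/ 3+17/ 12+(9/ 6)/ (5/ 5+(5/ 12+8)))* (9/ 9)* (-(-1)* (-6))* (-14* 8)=220920/ 113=1955.04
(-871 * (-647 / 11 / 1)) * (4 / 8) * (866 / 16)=244011521 / 176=1386429.10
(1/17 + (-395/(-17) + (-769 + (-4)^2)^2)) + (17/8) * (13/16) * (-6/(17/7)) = 616926495/1088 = 567028.03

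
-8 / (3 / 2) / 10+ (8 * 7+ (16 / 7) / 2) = 5944 / 105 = 56.61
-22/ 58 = -11/ 29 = -0.38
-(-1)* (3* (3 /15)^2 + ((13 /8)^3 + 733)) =9438861 /12800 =737.41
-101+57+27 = -17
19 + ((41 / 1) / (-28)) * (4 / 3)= 17.05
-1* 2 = -2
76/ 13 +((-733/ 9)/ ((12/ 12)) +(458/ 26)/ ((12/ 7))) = -65.32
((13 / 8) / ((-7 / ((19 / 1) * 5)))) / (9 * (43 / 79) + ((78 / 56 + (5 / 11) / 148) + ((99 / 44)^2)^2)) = -1270686560 / 1839377807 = -0.69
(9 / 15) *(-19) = -57 / 5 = -11.40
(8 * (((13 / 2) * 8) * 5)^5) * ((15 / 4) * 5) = 178220640000000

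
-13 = -13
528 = 528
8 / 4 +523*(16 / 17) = 8402 / 17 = 494.24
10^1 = 10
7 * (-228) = -1596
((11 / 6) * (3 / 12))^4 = 14641 / 331776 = 0.04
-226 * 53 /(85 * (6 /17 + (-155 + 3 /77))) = 461153 /505955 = 0.91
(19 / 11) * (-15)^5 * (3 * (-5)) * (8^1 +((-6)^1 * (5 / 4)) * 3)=-285283380.68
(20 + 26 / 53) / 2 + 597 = 32184 / 53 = 607.25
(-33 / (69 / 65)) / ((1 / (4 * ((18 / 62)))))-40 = -54260 / 713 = -76.10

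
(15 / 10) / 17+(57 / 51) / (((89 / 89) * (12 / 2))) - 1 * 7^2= -48.73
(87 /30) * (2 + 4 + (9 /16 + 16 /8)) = 3973 /160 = 24.83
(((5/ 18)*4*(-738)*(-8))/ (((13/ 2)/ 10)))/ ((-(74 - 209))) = 26240/ 351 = 74.76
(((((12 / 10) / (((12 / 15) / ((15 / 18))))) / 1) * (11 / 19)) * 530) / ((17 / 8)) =58300 / 323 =180.50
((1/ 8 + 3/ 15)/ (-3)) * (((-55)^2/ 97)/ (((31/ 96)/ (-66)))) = 2076360/ 3007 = 690.51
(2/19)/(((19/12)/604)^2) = 105067008/6859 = 15318.12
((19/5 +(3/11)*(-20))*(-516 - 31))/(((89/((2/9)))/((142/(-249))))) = -14136668/10969695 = -1.29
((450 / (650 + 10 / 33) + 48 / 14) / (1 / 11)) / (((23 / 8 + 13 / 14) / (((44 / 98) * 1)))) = 5.35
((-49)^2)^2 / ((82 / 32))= 92236816 / 41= 2249678.44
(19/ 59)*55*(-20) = -20900/ 59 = -354.24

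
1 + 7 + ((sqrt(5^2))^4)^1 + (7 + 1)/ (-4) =631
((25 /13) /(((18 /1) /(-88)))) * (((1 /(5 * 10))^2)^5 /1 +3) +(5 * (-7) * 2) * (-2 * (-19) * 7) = -2130703125000000000011 /114257812500000000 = -18648.21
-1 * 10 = -10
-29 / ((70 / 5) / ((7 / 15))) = -29 / 30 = -0.97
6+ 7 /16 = 103 /16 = 6.44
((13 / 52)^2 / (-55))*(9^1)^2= -81 / 880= -0.09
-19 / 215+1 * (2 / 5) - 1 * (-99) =21352 / 215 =99.31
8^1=8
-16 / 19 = -0.84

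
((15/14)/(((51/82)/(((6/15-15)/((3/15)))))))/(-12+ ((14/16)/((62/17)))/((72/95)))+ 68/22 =7566879874/546165851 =13.85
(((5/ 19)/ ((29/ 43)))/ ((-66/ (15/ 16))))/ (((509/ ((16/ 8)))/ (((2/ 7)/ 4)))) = -1075/ 691050976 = -0.00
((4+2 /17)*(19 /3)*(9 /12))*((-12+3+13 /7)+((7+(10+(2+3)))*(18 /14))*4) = 35245 /17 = 2073.24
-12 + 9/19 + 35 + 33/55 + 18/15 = 25.27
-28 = -28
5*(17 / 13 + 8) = 605 / 13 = 46.54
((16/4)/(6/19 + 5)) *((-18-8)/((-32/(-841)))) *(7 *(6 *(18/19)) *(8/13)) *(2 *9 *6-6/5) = -679030128/505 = -1344614.11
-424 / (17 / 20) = -8480 / 17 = -498.82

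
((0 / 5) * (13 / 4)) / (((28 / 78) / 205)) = 0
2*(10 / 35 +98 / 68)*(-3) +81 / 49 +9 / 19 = -130329 / 15827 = -8.23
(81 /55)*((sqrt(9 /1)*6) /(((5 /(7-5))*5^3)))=2916 /34375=0.08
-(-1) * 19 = 19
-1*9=-9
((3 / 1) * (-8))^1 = -24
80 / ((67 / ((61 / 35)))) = 976 / 469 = 2.08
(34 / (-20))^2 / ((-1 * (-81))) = 289 / 8100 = 0.04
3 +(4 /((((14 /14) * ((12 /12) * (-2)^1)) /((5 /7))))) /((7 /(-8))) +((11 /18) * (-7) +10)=10.35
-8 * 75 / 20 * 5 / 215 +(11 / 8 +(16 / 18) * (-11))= -28175 / 3096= -9.10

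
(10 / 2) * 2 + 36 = 46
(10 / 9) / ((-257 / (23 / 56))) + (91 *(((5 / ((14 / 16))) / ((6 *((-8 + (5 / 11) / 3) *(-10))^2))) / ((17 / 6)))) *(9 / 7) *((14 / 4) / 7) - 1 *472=-174298164317779 / 369276880140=-472.00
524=524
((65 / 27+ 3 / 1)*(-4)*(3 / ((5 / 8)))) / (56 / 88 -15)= 25696 / 3555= 7.23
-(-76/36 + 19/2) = -133/18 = -7.39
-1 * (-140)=140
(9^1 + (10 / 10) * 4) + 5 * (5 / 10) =31 / 2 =15.50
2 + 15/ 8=3.88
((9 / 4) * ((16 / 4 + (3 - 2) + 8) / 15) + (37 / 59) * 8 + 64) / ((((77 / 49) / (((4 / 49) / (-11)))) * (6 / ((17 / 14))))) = -0.07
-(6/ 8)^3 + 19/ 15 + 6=6571/ 960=6.84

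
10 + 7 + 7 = 24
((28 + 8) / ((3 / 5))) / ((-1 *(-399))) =20 / 133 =0.15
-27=-27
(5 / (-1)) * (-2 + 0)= 10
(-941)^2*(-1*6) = -5312886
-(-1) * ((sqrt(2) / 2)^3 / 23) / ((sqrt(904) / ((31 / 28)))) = 31 * sqrt(113) / 582176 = 0.00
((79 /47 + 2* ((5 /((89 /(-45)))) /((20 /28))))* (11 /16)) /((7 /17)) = -4222273 /468496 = -9.01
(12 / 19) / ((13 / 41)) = 492 / 247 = 1.99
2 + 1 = 3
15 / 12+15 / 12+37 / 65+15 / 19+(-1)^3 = 2.86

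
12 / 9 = 4 / 3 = 1.33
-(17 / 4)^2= -289 / 16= -18.06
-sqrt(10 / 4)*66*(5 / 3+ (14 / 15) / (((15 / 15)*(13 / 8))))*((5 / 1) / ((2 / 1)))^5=-3004375*sqrt(10) / 416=-22838.14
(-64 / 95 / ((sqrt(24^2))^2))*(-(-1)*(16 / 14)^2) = -64 / 41895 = -0.00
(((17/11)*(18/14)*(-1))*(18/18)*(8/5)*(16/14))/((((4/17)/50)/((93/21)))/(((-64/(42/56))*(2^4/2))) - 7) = 26421166080/50902308919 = 0.52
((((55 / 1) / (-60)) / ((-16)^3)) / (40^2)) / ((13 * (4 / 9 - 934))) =-0.00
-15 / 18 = -5 / 6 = -0.83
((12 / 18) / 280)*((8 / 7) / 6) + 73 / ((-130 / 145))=-4667959 / 57330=-81.42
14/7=2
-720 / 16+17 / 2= -73 / 2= -36.50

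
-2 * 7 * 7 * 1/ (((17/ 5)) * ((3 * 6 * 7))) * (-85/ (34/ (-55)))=-9625/ 306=-31.45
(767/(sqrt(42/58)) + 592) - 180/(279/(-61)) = 19572/31 + 767* sqrt(609)/21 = 1532.69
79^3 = 493039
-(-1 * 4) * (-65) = -260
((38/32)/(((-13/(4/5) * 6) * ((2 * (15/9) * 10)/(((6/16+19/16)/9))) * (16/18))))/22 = -19/5857280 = -0.00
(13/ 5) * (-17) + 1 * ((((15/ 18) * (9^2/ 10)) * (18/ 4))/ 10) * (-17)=-7667/ 80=-95.84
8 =8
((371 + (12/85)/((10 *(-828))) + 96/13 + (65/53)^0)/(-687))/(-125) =289261787/65475393750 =0.00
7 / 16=0.44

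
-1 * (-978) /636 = 1.54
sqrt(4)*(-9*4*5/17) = -360/17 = -21.18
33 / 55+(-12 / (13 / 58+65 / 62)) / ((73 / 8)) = -22623 / 52195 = -0.43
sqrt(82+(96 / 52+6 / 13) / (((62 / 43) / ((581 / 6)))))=3 * sqrt(17105738) / 806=15.39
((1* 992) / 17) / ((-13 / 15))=-14880 / 221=-67.33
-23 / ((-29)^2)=-0.03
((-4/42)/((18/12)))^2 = 16/3969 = 0.00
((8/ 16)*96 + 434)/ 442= 241/ 221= 1.09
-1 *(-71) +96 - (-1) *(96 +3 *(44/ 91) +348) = 55733/ 91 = 612.45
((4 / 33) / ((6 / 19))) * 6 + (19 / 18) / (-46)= 2.28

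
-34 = -34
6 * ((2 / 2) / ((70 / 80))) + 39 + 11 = 398 / 7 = 56.86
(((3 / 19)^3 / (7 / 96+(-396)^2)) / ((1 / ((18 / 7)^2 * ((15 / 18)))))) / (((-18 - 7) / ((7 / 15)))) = -0.00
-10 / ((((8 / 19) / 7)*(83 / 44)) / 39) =-285285 / 83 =-3437.17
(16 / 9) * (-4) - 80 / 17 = -1808 / 153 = -11.82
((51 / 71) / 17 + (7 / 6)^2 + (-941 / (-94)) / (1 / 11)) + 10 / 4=13697497 / 120132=114.02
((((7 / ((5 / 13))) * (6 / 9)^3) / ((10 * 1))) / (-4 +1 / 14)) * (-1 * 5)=5096 / 7425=0.69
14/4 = 7/2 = 3.50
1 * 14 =14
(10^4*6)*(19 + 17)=2160000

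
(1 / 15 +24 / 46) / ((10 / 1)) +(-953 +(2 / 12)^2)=-952.91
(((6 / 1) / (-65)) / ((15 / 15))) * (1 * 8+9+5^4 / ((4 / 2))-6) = -1941 / 65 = -29.86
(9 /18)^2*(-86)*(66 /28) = -1419 /28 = -50.68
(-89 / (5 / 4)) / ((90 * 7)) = -178 / 1575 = -0.11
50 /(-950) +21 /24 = 125 /152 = 0.82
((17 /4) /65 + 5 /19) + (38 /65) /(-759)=1228969 /3749460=0.33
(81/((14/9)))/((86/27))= 19683/1204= 16.35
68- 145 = -77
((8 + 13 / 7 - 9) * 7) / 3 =2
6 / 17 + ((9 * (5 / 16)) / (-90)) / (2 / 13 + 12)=30115 / 85952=0.35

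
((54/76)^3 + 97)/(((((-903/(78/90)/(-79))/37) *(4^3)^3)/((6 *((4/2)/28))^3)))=87000344457/1060775038812160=0.00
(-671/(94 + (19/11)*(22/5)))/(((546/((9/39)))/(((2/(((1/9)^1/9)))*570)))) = -77450175/300482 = -257.75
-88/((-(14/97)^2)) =206998/49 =4224.45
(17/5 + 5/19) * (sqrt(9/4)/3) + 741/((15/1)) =4867/95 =51.23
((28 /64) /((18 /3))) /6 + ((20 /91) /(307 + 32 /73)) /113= 538770181 /44310022848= 0.01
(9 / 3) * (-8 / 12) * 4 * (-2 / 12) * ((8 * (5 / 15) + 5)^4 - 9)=1116448 / 243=4594.44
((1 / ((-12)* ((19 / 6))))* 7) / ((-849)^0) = -7 / 38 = -0.18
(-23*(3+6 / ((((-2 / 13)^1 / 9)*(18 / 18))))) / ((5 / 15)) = 24012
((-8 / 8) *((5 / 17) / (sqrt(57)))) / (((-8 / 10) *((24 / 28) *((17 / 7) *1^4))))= 1225 *sqrt(57) / 395352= 0.02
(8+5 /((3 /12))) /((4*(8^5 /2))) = 7 /16384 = 0.00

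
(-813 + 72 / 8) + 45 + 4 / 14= -758.71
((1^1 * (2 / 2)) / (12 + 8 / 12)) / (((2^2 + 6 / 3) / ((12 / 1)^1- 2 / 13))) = 77 / 494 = 0.16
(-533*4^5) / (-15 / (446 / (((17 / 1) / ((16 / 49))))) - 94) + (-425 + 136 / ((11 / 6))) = 40205715171 / 7516069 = 5349.30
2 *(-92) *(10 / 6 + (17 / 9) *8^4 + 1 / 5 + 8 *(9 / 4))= -64225936 / 45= -1427243.02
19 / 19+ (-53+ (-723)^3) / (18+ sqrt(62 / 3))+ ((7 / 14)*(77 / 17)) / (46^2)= -146826103526601 / 6546904+ 37793312*sqrt(186) / 91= -16762711.00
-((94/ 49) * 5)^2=-220900/ 2401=-92.00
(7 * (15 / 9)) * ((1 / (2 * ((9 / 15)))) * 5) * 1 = 875 / 18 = 48.61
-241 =-241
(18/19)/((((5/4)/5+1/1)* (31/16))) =1152/2945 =0.39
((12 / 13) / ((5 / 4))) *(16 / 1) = 768 / 65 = 11.82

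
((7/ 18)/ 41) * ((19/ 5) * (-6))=-133/ 615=-0.22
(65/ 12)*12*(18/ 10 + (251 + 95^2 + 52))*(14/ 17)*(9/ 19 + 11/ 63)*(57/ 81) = 941190224/ 4131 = 227835.93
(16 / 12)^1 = 1.33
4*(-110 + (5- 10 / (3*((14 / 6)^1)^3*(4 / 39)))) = -147570 / 343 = -430.23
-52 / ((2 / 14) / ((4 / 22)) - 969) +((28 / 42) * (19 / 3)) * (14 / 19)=386092 / 121995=3.16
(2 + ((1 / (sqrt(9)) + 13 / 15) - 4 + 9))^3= 68921 / 125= 551.37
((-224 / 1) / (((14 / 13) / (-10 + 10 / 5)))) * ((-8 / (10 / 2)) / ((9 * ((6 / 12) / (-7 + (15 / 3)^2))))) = -53248 / 5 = -10649.60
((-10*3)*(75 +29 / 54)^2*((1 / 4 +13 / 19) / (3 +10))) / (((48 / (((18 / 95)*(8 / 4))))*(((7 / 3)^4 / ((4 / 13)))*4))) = -1181315111 / 4687443488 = -0.25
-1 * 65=-65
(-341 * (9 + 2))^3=-52776573751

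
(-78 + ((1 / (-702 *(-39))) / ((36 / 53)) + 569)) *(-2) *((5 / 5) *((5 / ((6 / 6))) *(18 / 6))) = -2419667905 / 164268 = -14730.00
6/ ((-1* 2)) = -3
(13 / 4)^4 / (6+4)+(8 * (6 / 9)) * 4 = 249523 / 7680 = 32.49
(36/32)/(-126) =-1/112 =-0.01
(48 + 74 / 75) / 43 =3674 / 3225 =1.14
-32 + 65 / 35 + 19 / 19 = -204 / 7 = -29.14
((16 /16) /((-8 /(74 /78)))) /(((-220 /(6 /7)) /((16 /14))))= 37 /70070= 0.00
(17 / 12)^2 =289 / 144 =2.01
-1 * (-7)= 7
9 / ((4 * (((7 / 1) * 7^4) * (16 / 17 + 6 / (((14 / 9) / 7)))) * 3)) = 51 / 31933300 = 0.00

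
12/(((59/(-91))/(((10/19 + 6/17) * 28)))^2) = 6283719257088/363169249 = 17302.45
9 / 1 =9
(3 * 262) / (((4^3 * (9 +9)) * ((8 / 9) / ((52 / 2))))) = 5109 / 256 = 19.96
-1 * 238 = -238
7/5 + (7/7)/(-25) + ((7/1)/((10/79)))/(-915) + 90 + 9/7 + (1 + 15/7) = 6131387/64050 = 95.73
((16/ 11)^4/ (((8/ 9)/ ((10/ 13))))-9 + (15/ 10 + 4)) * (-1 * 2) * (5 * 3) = -2133435/ 190333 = -11.21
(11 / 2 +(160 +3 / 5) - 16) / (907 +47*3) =1501 / 10480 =0.14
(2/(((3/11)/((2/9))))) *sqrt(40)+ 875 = 88 *sqrt(10)/27+ 875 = 885.31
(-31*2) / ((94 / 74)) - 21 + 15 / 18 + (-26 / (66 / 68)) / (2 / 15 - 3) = -7953883 / 133386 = -59.63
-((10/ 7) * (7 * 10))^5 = -10000000000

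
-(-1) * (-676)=-676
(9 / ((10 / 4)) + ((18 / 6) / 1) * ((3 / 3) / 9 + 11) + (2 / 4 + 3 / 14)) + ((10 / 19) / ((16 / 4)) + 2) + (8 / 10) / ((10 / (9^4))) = 11264951 / 19950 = 564.66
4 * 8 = 32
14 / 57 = 0.25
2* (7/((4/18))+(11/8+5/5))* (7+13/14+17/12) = 212735/336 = 633.14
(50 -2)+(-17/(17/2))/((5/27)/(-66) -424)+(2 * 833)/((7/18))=3273145800/755573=4332.00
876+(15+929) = 1820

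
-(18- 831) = 813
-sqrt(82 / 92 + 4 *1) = -15 *sqrt(46) / 46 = -2.21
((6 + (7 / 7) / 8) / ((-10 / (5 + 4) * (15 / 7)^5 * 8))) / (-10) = 823543 / 540000000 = 0.00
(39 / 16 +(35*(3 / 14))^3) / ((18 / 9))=6789 / 32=212.16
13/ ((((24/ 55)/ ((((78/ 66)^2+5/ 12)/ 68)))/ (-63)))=-50.05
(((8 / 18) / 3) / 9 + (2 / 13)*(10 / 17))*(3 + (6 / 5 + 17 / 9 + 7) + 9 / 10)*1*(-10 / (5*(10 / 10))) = -2.99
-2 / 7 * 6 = -12 / 7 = -1.71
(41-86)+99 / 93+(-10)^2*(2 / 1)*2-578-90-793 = -34253 / 31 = -1104.94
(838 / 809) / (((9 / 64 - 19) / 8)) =-429056 / 976463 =-0.44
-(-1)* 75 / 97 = 75 / 97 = 0.77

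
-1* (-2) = 2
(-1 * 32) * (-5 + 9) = -128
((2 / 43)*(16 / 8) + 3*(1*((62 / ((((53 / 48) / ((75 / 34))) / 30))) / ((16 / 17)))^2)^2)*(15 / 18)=618289093409853594529810 / 1017872049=607433020699690.71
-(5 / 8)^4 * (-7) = 1.07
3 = 3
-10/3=-3.33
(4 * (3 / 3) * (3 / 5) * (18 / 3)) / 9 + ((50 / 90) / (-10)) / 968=139387 / 87120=1.60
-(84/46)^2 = -1764/529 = -3.33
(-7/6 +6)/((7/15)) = 145/14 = 10.36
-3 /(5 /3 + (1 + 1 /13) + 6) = -117 /341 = -0.34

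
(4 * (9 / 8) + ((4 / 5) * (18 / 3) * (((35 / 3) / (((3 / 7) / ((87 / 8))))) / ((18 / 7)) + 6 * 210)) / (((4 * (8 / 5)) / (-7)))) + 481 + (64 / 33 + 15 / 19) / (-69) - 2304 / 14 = -133706082305 / 19381824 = -6898.53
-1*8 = -8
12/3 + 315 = 319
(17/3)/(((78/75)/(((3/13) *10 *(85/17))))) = 10625/169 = 62.87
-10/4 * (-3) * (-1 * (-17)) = 255/2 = 127.50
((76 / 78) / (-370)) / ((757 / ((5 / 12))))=-19 / 13108212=-0.00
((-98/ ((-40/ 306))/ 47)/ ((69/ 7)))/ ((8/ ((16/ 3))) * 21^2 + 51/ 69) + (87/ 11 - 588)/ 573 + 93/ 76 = 244338451773/ 1143089347180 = 0.21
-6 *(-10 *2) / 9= 40 / 3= 13.33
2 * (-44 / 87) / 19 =-0.05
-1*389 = -389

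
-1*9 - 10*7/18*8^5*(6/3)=-2293841/9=-254871.22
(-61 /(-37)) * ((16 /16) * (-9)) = -549 /37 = -14.84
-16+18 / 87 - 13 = -835 / 29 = -28.79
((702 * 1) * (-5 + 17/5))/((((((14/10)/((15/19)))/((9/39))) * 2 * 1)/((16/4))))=-38880/133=-292.33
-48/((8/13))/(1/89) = -6942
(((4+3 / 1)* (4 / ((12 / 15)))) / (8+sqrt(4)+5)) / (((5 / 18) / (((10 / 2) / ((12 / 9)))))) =63 / 2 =31.50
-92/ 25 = -3.68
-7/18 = -0.39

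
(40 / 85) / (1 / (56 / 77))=64 / 187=0.34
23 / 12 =1.92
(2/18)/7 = 1/63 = 0.02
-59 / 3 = -19.67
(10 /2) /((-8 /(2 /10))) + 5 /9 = 31 /72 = 0.43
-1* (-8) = 8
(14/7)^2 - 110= -106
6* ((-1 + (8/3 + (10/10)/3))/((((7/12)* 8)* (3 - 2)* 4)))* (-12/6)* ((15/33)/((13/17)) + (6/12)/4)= -7407/8008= -0.92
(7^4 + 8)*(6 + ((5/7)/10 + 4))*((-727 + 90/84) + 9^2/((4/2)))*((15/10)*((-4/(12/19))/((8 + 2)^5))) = 15482452689/9800000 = 1579.84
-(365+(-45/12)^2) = -6065/16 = -379.06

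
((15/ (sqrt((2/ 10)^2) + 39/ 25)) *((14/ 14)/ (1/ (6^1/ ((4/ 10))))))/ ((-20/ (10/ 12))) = -1875/ 352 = -5.33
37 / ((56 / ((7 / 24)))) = 37 / 192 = 0.19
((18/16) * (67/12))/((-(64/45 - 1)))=-9045/608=-14.88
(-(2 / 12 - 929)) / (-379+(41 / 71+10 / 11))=-4352513 / 1769028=-2.46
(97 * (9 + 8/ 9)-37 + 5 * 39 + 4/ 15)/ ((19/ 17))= 854879/ 855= 999.86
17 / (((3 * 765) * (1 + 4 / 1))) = 1 / 675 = 0.00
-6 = -6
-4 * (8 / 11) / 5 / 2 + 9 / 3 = 149 / 55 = 2.71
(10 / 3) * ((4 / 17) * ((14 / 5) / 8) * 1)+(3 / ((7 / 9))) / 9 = 251 / 357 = 0.70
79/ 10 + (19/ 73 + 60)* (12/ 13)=602851/ 9490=63.52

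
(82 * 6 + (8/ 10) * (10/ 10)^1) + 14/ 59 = 145446/ 295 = 493.04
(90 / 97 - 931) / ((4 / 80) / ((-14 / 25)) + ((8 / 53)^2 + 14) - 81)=14191494968 / 1023333413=13.87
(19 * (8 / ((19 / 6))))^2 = 2304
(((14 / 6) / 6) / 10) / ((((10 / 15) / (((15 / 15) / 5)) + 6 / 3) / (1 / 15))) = 0.00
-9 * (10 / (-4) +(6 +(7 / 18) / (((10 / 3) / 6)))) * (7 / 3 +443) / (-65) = 84168 / 325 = 258.98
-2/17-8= -138/17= -8.12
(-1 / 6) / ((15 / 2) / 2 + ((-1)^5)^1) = -2 / 33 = -0.06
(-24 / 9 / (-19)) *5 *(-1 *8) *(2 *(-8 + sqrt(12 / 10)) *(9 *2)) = 1395.45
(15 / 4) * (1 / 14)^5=15 / 2151296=0.00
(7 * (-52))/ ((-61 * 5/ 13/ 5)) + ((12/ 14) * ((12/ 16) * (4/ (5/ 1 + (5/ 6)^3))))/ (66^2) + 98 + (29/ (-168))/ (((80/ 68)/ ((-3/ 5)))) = 1749838148833/ 9961397600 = 175.66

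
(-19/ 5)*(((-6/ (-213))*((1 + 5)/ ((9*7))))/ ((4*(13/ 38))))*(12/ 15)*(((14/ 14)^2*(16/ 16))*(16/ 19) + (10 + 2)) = -37088/ 484575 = -0.08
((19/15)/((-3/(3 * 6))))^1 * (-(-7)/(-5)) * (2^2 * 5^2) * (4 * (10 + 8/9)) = 417088/9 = 46343.11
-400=-400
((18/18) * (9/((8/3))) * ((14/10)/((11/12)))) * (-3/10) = -1701/1100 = -1.55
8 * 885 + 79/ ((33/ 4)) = 233956/ 33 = 7089.58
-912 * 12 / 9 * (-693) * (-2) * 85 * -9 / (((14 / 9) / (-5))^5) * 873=-927229060760062500 / 2401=-386184531761791.96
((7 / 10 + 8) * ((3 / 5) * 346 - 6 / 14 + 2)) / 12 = 212309 / 1400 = 151.65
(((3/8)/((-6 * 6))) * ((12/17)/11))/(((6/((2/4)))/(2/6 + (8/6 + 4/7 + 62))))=-1349/376992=-0.00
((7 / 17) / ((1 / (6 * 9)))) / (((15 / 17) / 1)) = 126 / 5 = 25.20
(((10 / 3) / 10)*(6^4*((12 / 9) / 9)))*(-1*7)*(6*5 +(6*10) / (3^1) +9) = -26432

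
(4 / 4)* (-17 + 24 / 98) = -821 / 49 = -16.76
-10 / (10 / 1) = -1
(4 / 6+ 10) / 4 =8 / 3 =2.67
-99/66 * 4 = -6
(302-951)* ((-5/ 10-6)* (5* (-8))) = -168740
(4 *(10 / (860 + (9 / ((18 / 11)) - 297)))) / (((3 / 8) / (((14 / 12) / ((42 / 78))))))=4160 / 10233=0.41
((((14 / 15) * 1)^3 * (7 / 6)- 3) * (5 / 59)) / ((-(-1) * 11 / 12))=-83084 / 438075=-0.19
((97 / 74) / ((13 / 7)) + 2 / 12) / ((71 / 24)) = 10072 / 34151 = 0.29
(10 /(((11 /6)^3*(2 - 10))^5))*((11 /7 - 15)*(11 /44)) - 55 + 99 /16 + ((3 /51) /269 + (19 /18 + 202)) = 2970012293245165301696419 /19255376325767674199184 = 154.24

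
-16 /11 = -1.45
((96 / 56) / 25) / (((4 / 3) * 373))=9 / 65275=0.00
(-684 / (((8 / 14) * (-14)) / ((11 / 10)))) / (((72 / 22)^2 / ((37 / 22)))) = 85063 / 5760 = 14.77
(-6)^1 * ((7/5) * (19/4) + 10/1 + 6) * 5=-1359/2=-679.50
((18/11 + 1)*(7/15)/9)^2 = 41209/2205225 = 0.02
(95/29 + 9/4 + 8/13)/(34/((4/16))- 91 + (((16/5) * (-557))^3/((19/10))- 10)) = -4398975/2134798385017948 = -0.00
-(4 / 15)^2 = -16 / 225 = -0.07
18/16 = 9/8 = 1.12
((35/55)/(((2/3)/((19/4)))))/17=399/1496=0.27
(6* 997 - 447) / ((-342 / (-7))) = 4305 / 38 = 113.29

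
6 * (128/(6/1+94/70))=26880/257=104.59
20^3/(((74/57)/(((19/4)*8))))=8664000/37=234162.16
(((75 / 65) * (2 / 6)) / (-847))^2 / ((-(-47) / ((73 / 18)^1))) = 1825 / 102570834366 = 0.00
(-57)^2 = 3249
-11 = -11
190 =190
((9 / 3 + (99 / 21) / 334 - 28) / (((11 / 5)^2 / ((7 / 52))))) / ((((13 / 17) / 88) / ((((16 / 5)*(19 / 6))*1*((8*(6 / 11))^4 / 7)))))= -1335504816046080 / 31817396611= -41974.04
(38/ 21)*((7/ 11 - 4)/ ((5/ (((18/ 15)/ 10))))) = -0.15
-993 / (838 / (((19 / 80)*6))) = -56601 / 33520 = -1.69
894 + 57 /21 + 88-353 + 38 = 4688 /7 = 669.71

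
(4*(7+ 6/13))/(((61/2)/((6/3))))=1552/793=1.96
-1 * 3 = -3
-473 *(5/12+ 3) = -19393/12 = -1616.08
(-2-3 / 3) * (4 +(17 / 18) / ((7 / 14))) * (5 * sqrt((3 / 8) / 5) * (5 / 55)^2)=-53 * sqrt(30) / 1452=-0.20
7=7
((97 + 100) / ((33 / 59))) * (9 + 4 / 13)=3278.28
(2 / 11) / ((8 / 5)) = 5 / 44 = 0.11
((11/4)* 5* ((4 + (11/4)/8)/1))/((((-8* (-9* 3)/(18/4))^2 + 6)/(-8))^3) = -139/56029050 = -0.00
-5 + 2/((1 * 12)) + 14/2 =13/6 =2.17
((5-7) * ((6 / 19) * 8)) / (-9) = 32 / 57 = 0.56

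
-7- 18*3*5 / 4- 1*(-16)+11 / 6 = -170 / 3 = -56.67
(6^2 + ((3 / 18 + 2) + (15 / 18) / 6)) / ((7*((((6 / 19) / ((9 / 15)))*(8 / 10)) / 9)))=3743 / 32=116.97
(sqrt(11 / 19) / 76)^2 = 11 / 109744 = 0.00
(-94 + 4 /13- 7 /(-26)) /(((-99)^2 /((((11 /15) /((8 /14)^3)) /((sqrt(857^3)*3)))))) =-833147*sqrt(857) /49001027137920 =-0.00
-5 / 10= -1 / 2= -0.50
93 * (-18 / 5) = -334.80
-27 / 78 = -9 / 26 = -0.35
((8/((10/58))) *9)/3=696/5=139.20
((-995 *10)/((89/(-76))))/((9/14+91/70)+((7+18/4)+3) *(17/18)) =50148000/92293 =543.36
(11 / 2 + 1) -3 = 7 / 2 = 3.50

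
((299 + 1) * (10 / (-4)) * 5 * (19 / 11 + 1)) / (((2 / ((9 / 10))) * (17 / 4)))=-202500 / 187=-1082.89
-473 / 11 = -43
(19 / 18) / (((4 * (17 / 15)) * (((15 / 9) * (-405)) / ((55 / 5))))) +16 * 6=5287471 / 55080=96.00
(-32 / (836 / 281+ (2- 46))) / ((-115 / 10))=-2248 / 33143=-0.07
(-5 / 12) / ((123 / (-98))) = 245 / 738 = 0.33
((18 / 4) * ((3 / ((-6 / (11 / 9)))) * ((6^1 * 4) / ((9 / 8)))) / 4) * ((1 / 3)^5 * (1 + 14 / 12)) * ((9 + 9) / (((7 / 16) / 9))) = -9152 / 189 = -48.42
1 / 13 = 0.08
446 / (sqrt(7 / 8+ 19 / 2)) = 138.47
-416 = -416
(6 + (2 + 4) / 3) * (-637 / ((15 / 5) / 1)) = -5096 / 3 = -1698.67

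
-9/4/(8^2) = -9/256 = -0.04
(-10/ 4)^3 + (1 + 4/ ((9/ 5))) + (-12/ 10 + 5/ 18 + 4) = -373/ 40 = -9.32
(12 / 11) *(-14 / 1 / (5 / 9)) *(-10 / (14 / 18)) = 3888 / 11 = 353.45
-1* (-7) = 7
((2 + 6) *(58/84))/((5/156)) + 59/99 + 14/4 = 1222721/6930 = 176.44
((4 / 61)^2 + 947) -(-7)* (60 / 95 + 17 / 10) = 681061391 / 706990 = 963.33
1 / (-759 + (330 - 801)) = -1 / 1230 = -0.00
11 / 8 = 1.38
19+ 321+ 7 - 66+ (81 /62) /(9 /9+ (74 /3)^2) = 95560399 /340070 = 281.00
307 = 307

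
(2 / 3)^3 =8 / 27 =0.30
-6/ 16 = -3/ 8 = -0.38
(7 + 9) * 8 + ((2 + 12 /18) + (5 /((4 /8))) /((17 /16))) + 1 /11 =78635 /561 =140.17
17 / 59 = 0.29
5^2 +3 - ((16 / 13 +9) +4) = 179 / 13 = 13.77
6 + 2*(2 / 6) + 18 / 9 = 26 / 3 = 8.67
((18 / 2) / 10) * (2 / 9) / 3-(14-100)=1291 / 15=86.07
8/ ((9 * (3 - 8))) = -8/ 45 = -0.18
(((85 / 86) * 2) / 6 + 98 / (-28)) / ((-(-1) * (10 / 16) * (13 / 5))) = -3272 / 1677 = -1.95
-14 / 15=-0.93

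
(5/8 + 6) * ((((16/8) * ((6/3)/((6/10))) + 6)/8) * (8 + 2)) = 5035/48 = 104.90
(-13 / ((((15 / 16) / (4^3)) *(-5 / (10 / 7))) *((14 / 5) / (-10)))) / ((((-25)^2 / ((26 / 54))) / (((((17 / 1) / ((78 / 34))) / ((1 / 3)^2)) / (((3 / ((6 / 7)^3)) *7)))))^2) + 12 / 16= 0.75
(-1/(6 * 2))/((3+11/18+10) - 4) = -3/346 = -0.01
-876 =-876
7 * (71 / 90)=497 / 90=5.52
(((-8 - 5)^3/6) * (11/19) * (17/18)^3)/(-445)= 118732471/295857360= 0.40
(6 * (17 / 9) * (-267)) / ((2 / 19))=-28747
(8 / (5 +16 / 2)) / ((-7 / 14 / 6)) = -96 / 13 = -7.38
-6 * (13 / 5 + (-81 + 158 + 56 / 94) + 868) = -1336956 / 235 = -5689.17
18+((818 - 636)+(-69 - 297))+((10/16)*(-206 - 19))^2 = 19609.39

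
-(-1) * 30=30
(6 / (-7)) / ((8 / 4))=-3 / 7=-0.43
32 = 32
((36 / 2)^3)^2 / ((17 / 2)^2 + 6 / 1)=136048896 / 313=434661.01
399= 399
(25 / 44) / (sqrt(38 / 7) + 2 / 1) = -35 / 44 + 5 * sqrt(266) / 88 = 0.13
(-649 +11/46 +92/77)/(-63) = 2293679/223146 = 10.28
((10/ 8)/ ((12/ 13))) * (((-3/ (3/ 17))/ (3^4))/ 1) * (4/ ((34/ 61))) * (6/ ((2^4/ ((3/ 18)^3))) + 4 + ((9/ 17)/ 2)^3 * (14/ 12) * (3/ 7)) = -45005561185/ 5501302272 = -8.18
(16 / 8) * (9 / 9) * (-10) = -20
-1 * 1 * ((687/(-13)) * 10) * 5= 34350/13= 2642.31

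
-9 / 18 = -1 / 2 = -0.50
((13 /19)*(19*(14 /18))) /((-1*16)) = -91 /144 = -0.63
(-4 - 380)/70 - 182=-6562/35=-187.49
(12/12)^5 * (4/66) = 2/33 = 0.06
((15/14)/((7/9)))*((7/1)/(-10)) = -27/28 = -0.96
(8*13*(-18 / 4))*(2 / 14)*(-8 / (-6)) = -624 / 7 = -89.14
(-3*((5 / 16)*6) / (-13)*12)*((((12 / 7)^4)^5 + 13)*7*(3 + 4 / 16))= 5677059.33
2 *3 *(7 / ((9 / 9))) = 42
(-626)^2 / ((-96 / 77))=-7543613 / 24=-314317.21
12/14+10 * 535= 37456/7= 5350.86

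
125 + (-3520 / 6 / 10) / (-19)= 7301 / 57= 128.09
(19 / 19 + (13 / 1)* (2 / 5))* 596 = 18476 / 5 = 3695.20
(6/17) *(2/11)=12/187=0.06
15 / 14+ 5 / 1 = 85 / 14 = 6.07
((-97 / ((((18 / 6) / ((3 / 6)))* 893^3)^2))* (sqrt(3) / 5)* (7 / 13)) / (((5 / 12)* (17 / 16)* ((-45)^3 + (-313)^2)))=-2716* sqrt(3) / 14381768705758932053416425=-0.00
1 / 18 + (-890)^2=792100.06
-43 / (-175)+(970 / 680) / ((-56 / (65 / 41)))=801447 / 3903200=0.21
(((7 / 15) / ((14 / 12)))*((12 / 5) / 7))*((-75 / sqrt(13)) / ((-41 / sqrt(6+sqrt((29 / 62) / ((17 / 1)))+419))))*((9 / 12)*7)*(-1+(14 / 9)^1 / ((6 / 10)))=43*sqrt(13702*sqrt(30566)+6137810900) / 280891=12.00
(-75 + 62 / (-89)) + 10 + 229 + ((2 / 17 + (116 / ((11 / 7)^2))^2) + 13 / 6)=315299141173 / 132910998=2372.26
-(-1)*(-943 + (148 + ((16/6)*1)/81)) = -193177/243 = -794.97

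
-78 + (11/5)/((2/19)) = -571/10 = -57.10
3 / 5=0.60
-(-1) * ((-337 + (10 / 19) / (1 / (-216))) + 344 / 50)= -210807 / 475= -443.80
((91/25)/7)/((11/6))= 78/275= 0.28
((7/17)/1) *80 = 560/17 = 32.94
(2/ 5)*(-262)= -524/ 5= -104.80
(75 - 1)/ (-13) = -74/ 13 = -5.69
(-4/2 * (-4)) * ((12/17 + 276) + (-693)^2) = 65351496/17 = 3844205.65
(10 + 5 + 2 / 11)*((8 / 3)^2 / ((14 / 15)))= 26720 / 231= 115.67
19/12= 1.58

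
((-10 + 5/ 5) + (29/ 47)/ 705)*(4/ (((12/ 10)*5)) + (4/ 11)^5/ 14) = -19222347500/ 3201854931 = -6.00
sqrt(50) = 7.07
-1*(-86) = 86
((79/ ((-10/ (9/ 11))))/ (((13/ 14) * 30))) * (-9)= 2.09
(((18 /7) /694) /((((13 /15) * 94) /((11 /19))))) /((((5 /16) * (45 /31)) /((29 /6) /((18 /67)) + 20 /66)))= 1347446 /1268921745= 0.00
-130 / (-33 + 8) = 26 / 5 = 5.20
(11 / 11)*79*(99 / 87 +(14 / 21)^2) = 32627 / 261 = 125.01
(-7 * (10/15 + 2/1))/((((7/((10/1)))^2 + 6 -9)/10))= 56000/753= 74.37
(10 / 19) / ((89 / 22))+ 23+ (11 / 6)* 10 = 210344 / 5073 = 41.46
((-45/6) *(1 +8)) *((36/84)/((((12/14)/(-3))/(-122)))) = -24705/2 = -12352.50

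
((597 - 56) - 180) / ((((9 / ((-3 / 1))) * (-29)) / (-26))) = -9386 / 87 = -107.89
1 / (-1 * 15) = -1 / 15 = -0.07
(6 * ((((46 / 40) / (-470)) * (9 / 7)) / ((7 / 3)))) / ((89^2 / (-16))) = 7452 / 456051575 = 0.00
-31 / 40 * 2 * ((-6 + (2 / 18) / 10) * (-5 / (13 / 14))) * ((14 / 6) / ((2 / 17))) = -13918597 / 14040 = -991.35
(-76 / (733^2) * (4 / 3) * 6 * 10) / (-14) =3040 / 3761023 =0.00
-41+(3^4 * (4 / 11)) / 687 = -103171 / 2519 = -40.96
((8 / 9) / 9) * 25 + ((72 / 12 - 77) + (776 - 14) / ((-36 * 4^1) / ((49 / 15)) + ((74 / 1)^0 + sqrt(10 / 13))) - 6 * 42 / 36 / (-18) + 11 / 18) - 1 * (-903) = 1278607036415 / 1563520401 - 609854 * sqrt(130) / 19302721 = 817.41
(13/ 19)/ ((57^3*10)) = 13/ 35186670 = 0.00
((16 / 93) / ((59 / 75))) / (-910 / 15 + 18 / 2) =-240 / 56699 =-0.00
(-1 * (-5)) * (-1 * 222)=-1110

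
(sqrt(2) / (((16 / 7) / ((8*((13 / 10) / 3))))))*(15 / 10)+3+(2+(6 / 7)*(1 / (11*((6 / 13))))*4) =91*sqrt(2) / 40+437 / 77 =8.89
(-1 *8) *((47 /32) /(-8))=47 /32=1.47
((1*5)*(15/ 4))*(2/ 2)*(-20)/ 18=-125/ 6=-20.83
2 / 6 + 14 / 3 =5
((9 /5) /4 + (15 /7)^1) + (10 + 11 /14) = 1873 /140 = 13.38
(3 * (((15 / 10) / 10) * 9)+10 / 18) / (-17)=-829 / 3060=-0.27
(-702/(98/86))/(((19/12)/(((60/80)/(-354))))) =45279/54929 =0.82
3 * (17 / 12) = 17 / 4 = 4.25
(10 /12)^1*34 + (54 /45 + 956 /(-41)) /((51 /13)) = 237283 /10455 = 22.70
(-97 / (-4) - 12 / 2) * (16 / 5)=292 / 5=58.40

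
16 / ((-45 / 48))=-256 / 15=-17.07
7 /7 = 1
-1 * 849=-849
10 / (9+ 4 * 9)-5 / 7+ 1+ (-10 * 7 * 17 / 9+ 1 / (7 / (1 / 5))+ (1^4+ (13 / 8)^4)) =-17735469 / 143360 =-123.71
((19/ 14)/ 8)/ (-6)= -19/ 672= -0.03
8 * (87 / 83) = 696 / 83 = 8.39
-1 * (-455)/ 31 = 455/ 31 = 14.68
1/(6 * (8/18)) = 3/8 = 0.38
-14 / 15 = -0.93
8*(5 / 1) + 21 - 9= 52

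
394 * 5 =1970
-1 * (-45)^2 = -2025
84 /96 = 7 /8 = 0.88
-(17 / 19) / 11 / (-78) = 17 / 16302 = 0.00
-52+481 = 429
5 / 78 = 0.06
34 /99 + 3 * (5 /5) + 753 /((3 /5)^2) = 207406 /99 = 2095.01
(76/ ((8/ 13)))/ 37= 3.34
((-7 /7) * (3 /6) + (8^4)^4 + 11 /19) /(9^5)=10696049115004931 /2243862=4766803446.47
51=51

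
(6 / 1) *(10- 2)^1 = 48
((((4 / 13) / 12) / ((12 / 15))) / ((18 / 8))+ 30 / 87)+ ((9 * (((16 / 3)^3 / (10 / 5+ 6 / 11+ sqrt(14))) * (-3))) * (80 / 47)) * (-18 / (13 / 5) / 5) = -20318383243 / 6219369+ 71368704 * sqrt(14) / 55601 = 1535.79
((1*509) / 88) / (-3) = -509 / 264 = -1.93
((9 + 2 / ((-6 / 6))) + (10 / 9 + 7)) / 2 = 68 / 9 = 7.56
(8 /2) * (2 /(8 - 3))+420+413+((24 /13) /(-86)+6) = 2349417 /2795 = 840.58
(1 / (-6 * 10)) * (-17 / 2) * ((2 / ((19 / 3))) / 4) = 17 / 1520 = 0.01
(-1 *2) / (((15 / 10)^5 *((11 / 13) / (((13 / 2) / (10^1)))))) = -2704 / 13365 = -0.20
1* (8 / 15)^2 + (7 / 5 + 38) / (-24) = -2443 / 1800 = -1.36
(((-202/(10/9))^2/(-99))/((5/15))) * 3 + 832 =-597481/275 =-2172.66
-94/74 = -47/37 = -1.27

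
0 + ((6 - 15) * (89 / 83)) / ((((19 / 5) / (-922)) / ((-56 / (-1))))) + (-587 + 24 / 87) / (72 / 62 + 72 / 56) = 3178477391705 / 24284223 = 130886.52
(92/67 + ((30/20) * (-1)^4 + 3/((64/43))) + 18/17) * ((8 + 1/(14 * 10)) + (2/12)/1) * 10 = 1488394315/3061632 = 486.14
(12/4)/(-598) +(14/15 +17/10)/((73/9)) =34884/109135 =0.32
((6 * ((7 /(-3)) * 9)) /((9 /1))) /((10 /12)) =-84 /5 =-16.80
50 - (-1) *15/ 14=715/ 14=51.07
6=6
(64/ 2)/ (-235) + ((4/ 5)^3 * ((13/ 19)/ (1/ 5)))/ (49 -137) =-38328/ 245575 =-0.16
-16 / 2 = -8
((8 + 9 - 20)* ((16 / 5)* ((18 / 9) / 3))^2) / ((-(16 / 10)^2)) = 16 / 3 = 5.33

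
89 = 89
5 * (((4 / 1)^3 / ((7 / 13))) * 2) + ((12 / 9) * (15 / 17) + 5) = 142175 / 119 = 1194.75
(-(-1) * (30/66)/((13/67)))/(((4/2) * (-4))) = -335/1144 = -0.29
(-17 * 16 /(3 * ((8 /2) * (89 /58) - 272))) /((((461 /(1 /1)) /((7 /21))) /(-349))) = -1376456 /15994395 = -0.09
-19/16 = -1.19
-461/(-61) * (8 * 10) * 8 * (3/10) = 88512/61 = 1451.02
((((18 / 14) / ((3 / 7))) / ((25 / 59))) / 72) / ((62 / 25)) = 59 / 1488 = 0.04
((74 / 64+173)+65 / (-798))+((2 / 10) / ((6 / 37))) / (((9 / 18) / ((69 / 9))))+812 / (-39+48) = 6026669 / 21280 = 283.21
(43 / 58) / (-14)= -43 / 812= -0.05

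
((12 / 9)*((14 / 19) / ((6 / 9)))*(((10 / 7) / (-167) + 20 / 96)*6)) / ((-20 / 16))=-236 / 167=-1.41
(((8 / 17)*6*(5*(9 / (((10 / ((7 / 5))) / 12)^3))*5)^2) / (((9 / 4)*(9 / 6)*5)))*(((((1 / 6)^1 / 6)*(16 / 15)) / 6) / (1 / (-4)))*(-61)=38096319873024 / 166015625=229474.30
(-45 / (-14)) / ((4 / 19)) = 855 / 56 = 15.27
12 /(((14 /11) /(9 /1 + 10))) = 1254 /7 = 179.14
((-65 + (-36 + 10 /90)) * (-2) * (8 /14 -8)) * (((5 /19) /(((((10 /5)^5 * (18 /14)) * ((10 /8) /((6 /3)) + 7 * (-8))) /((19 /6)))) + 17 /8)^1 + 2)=-4658779112 /753543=-6182.50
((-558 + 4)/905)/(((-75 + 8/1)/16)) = 8864/60635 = 0.15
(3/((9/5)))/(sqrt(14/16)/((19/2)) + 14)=1444/12129 - 19 * sqrt(14)/84903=0.12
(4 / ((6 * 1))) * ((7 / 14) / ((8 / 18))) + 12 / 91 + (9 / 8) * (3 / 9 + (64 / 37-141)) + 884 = 4906243 / 6734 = 728.58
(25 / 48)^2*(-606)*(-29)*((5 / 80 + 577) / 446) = 16902160625 / 2740224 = 6168.17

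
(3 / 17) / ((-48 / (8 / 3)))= -1 / 102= -0.01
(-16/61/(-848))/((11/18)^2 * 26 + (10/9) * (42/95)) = 3078/101512967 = 0.00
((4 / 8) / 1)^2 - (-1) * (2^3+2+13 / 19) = 831 / 76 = 10.93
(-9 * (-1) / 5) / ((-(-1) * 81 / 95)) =19 / 9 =2.11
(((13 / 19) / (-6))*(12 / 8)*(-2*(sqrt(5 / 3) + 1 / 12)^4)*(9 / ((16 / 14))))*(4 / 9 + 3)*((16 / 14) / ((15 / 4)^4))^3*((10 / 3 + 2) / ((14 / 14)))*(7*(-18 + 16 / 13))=-13388187430813696 / 4193271894287109375 - 874389843214336*sqrt(15) / 4193271894287109375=-0.00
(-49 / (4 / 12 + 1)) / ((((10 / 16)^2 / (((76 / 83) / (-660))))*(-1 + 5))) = 3724 / 114125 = 0.03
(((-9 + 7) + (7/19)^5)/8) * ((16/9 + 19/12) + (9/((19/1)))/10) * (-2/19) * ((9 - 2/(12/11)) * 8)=2473869674141/482690739060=5.13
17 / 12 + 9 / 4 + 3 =20 / 3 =6.67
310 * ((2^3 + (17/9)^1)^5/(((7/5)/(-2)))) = -41879466.43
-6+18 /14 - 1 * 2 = -47 /7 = -6.71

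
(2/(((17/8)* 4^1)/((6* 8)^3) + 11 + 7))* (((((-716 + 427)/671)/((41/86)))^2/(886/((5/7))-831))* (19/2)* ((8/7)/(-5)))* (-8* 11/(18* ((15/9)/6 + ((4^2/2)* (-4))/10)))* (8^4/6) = -0.55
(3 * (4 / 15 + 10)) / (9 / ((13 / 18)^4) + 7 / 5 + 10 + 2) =4398394 / 6637507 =0.66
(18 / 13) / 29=18 / 377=0.05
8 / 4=2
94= 94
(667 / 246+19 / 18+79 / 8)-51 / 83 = 3191941 / 245016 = 13.03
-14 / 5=-2.80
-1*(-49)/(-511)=-7/73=-0.10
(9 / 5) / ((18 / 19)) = 1.90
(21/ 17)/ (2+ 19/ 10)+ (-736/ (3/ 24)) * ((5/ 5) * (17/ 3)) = -22121006/ 663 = -33365.02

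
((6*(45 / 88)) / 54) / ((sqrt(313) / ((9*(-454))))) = -10215*sqrt(313) / 13772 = -13.12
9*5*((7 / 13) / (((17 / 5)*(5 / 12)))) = 17.10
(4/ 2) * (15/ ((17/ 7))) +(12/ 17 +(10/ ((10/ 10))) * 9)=1752/ 17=103.06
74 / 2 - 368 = -331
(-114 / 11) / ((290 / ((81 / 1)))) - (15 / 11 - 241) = 377603 / 1595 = 236.74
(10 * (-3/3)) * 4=-40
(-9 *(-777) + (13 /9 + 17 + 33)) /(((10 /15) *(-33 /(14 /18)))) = -221900 /891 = -249.05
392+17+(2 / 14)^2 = 20042 / 49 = 409.02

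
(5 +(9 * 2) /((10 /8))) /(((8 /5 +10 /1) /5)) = 485 /58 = 8.36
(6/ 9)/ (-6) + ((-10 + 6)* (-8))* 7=2015/ 9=223.89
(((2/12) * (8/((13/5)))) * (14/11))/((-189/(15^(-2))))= -8/521235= -0.00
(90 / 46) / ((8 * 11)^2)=45 / 178112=0.00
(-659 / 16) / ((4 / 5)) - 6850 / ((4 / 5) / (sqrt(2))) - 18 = -17125 * sqrt(2) / 2 - 4447 / 64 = -12178.69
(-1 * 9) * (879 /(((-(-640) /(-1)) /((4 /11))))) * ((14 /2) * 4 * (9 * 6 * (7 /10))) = 4757.39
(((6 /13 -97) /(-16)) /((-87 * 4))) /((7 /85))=-106675 /506688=-0.21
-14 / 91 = -2 / 13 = -0.15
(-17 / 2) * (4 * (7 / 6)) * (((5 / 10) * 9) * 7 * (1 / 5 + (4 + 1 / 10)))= -5372.85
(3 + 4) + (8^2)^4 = 16777223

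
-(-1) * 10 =10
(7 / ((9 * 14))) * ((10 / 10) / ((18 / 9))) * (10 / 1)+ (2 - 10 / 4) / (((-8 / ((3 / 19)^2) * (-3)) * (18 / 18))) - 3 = -141539 / 51984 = -2.72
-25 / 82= -0.30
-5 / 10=-1 / 2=-0.50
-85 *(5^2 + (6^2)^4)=-142769485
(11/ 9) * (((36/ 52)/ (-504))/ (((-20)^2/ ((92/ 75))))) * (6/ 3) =-253/ 24570000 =-0.00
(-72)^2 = 5184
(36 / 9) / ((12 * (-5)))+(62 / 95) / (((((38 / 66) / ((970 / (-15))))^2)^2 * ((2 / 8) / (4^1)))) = 1661695039.42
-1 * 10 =-10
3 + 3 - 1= 5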